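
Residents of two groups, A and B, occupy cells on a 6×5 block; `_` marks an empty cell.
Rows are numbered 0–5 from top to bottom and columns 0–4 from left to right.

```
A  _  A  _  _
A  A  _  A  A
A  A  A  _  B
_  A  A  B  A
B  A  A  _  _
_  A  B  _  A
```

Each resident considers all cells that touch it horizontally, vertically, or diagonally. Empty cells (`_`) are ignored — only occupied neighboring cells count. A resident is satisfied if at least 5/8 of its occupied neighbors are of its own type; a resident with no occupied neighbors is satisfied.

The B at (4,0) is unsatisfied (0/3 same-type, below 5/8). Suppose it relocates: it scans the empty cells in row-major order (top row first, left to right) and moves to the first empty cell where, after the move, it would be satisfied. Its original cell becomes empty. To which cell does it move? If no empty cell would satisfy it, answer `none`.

none

Vacating (4,0). Empty cells in order:
  (0,1): 0/4 same-type → still unsatisfied.
  (0,3): 0/3 same-type → still unsatisfied.
  (0,4): 0/2 same-type → still unsatisfied.
  (1,2): 0/5 same-type → still unsatisfied.
  (2,3): 2/7 same-type → still unsatisfied.
  (3,0): 0/4 same-type → still unsatisfied.
  (4,3): 2/6 same-type → still unsatisfied.
  (4,4): 1/3 same-type → still unsatisfied.
  (5,0): 0/2 same-type → still unsatisfied.
  (5,3): 1/3 same-type → still unsatisfied.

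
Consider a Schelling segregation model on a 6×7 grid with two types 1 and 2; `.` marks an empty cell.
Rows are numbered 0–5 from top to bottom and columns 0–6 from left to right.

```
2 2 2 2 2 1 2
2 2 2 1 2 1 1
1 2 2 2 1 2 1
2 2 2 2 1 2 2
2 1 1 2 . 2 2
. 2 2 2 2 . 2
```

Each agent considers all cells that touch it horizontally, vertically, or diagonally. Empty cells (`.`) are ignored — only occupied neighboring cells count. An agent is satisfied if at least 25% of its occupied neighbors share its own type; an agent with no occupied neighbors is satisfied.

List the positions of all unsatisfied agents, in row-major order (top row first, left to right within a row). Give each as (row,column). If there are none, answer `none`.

(0,6), (1,3), (2,0), (3,4), (4,1), (4,2)

Row 0: (0,0)2 3/3 ✓ · (0,1)2 5/5 ✓ · (0,2)2 4/5 ✓ · (0,3)2 4/5 ✓ · (0,4)2 2/5 ✓ · (0,5)1 2/5 ✓ · (0,6)2 0/3 ✗
Row 1: (1,0)2 4/5 ✓ · (1,1)2 7/8 ✓ · (1,2)2 7/8 ✓ · (1,3)1 1/8 ✗ · (1,4)2 4/8 ✓ · (1,5)1 4/8 ✓ · (1,6)1 3/5 ✓
Row 2: (2,0)1 0/5 ✗ · (2,1)2 7/8 ✓ · (2,2)2 7/8 ✓ · (2,3)2 5/8 ✓ · (2,4)1 3/8 ✓ · (2,5)2 3/8 ✓ · (2,6)1 2/5 ✓
Row 3: (3,0)2 3/5 ✓ · (3,1)2 5/8 ✓ · (3,2)2 6/8 ✓ · (3,3)2 4/7 ✓ · (3,4)1 1/7 ✗ · (3,5)2 4/7 ✓ · (3,6)2 4/5 ✓
Row 4: (4,0)2 3/4 ✓ · (4,1)1 1/7 ✗ · (4,2)1 1/8 ✗ · (4,3)2 5/7 ✓ · (4,5)2 5/6 ✓ · (4,6)2 4/4 ✓
Row 5: (5,1)2 2/4 ✓ · (5,2)2 3/5 ✓ · (5,3)2 3/4 ✓ · (5,4)2 3/3 ✓ · (5,6)2 2/2 ✓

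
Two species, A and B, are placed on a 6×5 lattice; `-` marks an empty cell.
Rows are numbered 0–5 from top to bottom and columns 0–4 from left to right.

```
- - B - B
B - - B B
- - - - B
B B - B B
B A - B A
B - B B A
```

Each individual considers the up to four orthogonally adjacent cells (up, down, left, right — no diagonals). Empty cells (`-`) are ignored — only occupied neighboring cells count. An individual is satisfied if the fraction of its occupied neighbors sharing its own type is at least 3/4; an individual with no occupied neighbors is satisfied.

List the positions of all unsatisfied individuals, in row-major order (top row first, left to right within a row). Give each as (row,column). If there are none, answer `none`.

(3,1), (3,4), (4,0), (4,1), (4,3), (4,4), (5,3), (5,4)

(0,2)B 0/0 ✓
(0,4)B 1/1 ✓
(1,0)B 0/0 ✓
(1,3)B 1/1 ✓
(1,4)B 3/3 ✓
(2,4)B 2/2 ✓
(3,0)B 2/2 ✓
(3,1)B 1/2 ✗
(3,3)B 2/2 ✓
(3,4)B 2/3 ✗
(4,0)B 2/3 ✗
(4,1)A 0/2 ✗
(4,3)B 2/3 ✗
(4,4)A 1/3 ✗
(5,0)B 1/1 ✓
(5,2)B 1/1 ✓
(5,3)B 2/3 ✗
(5,4)A 1/2 ✗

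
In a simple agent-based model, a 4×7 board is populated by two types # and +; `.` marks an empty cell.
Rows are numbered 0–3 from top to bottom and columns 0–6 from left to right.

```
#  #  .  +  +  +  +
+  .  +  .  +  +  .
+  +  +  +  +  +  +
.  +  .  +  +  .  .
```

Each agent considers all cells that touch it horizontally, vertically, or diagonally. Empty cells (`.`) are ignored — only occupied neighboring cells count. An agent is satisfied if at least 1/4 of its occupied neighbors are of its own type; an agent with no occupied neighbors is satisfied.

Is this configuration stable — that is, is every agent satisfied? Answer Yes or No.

Yes

Row 0: (0,0)# 1/2 ok · (0,1)# 1/3 ok · (0,3)+ 3/3 ok · (0,4)+ 4/4 ok · (0,5)+ 4/4 ok · (0,6)+ 2/2 ok
Row 1: (1,0)+ 2/4 ok · (1,2)+ 4/5 ok · (1,4)+ 7/7 ok · (1,5)+ 7/7 ok
Row 2: (2,0)+ 3/3 ok · (2,1)+ 5/5 ok · (2,2)+ 5/5 ok · (2,3)+ 6/6 ok · (2,4)+ 6/6 ok · (2,5)+ 5/5 ok · (2,6)+ 2/2 ok
Row 3: (3,1)+ 3/3 ok · (3,3)+ 4/4 ok · (3,4)+ 4/4 ok
All meet the threshold, so the configuration is stable.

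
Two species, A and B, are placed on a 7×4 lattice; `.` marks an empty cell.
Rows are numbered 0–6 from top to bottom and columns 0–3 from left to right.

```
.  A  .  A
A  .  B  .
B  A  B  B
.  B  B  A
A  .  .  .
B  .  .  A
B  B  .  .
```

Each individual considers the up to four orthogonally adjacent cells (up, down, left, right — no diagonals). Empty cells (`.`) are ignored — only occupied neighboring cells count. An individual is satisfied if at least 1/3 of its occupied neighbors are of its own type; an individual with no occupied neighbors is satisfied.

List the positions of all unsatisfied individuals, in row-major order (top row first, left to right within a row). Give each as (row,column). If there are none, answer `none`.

(0,1)A 0/0 ✓
(0,3)A 0/0 ✓
(1,0)A 0/1 ✗
(1,2)B 1/1 ✓
(2,0)B 0/2 ✗
(2,1)A 0/3 ✗
(2,2)B 3/4 ✓
(2,3)B 1/2 ✓
(3,1)B 1/2 ✓
(3,2)B 2/3 ✓
(3,3)A 0/2 ✗
(4,0)A 0/1 ✗
(5,0)B 1/2 ✓
(5,3)A 0/0 ✓
(6,0)B 2/2 ✓
(6,1)B 1/1 ✓

(1,0), (2,0), (2,1), (3,3), (4,0)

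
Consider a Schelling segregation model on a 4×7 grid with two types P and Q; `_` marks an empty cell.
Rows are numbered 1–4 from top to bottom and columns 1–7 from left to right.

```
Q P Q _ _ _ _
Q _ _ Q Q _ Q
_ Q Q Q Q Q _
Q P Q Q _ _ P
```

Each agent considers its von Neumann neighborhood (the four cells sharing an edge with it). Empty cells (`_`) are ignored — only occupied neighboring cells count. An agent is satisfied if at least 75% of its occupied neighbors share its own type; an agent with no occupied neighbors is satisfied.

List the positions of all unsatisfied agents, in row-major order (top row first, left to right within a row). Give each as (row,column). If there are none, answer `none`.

(1,1)Q 1/2 ✗
(1,2)P 0/2 ✗
(1,3)Q 0/1 ✗
(2,1)Q 1/1 ✓
(2,4)Q 2/2 ✓
(2,5)Q 2/2 ✓
(2,7)Q 0/0 ✓
(3,2)Q 1/2 ✗
(3,3)Q 3/3 ✓
(3,4)Q 4/4 ✓
(3,5)Q 3/3 ✓
(3,6)Q 1/1 ✓
(4,1)Q 0/1 ✗
(4,2)P 0/3 ✗
(4,3)Q 2/3 ✗
(4,4)Q 2/2 ✓
(4,7)P 0/0 ✓

(1,1), (1,2), (1,3), (3,2), (4,1), (4,2), (4,3)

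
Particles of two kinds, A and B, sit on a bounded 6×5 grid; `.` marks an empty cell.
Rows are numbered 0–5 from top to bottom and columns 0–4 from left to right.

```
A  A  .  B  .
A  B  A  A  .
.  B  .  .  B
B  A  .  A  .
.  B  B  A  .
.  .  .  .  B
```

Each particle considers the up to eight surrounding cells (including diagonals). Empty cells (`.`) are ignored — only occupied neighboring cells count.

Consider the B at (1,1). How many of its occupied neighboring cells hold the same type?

Occupied neighbors of (1,1): (0,0)=A, (0,1)=A, (1,0)=A, (1,2)=A, (2,1)=B.
Same type (B): 1 of 5.

1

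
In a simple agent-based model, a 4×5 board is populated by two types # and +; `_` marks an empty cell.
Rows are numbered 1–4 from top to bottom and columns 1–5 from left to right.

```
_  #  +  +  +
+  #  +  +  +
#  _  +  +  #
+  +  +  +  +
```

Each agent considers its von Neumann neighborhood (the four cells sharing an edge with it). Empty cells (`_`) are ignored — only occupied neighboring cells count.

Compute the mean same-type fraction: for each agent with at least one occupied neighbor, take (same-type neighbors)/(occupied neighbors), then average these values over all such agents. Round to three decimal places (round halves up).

(1,2)# 1/2
(1,3)+ 2/3
(1,4)+ 3/3
(1,5)+ 2/2
(2,1)+ 0/2
(2,2)# 1/3
(2,3)+ 3/4
(2,4)+ 4/4
(2,5)+ 2/3
(3,1)# 0/2
(3,3)+ 3/3
(3,4)+ 3/4
(3,5)# 0/3
(4,1)+ 1/2
(4,2)+ 2/2
(4,3)+ 3/3
(4,4)+ 3/3
(4,5)+ 1/2
Sum over 18 agents: 1/2 + 2/3 + 3/3 + 2/2 + 0/2 + 1/3 + 3/4 + 4/4 + 2/3 + 0/2 + 3/3 + 3/4 + 0/3 + 1/2 + 2/2 + 3/3 + 3/3 + 1/2 = 35/3; mean = 35/3 ÷ 18 = 35/54 = 0.648148… → 0.648.

0.648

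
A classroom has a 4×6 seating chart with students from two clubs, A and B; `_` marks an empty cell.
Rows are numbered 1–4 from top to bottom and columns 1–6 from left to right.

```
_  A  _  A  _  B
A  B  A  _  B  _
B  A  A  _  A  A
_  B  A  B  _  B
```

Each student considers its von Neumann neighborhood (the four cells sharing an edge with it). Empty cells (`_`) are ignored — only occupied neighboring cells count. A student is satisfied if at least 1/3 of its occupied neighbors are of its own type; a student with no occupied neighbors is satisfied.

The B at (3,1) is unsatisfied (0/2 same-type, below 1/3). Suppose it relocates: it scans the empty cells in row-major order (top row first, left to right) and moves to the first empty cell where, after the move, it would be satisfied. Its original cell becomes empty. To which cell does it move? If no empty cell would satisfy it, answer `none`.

Vacating (3,1). Empty cells in order:
  (1,1): 0/2 same-type → still unsatisfied.
  (1,3): 0/3 same-type → still unsatisfied.
  (1,5): 2/3 same-type → satisfied — stop here.

(1,5)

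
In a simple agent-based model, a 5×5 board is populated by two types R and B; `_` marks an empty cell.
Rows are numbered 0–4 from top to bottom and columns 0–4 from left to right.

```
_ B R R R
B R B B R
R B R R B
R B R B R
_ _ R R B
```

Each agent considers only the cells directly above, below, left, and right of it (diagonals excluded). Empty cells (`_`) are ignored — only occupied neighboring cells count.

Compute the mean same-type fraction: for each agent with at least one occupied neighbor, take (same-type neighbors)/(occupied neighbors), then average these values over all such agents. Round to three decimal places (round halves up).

0.311

(0,1)B 0/2
(0,2)R 1/3
(0,3)R 2/3
(0,4)R 2/2
(1,0)B 0/2
(1,1)R 0/4
(1,2)B 1/4
(1,3)B 1/4
(1,4)R 1/3
(2,0)R 1/3
(2,1)B 1/4
(2,2)R 2/4
(2,3)R 1/4
(2,4)B 0/3
(3,0)R 1/2
(3,1)B 1/3
(3,2)R 2/4
(3,3)B 0/4
(3,4)R 0/3
(4,2)R 2/2
(4,3)R 1/3
(4,4)B 0/2
Sum over 22 agents: 0/2 + 1/3 + 2/3 + 2/2 + 0/2 + 0/4 + 1/4 + 1/4 + 1/3 + 1/3 + 1/4 + 2/4 + 1/4 + 0/3 + 1/2 + 1/3 + 2/4 + 0/4 + 0/3 + 2/2 + 1/3 + 0/2 = 41/6; mean = 41/6 ÷ 22 = 41/132 = 0.310606… → 0.311.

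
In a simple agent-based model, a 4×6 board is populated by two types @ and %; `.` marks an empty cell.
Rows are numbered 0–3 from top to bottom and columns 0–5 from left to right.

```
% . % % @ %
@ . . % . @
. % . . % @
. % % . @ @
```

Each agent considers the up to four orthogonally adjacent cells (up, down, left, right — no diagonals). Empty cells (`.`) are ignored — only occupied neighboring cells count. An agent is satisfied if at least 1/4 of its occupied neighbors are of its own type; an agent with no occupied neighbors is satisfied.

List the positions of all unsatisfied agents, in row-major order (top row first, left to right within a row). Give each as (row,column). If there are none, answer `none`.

(0,0), (0,4), (0,5), (1,0), (2,4)

Row 0: (0,0)% 0/1 not · (0,2)% 1/1 satisfied · (0,3)% 2/3 satisfied · (0,4)@ 0/2 not · (0,5)% 0/2 not
Row 1: (1,0)@ 0/1 not · (1,3)% 1/1 satisfied · (1,5)@ 1/2 satisfied
Row 2: (2,1)% 1/1 satisfied · (2,4)% 0/2 not · (2,5)@ 2/3 satisfied
Row 3: (3,1)% 2/2 satisfied · (3,2)% 1/1 satisfied · (3,4)@ 1/2 satisfied · (3,5)@ 2/2 satisfied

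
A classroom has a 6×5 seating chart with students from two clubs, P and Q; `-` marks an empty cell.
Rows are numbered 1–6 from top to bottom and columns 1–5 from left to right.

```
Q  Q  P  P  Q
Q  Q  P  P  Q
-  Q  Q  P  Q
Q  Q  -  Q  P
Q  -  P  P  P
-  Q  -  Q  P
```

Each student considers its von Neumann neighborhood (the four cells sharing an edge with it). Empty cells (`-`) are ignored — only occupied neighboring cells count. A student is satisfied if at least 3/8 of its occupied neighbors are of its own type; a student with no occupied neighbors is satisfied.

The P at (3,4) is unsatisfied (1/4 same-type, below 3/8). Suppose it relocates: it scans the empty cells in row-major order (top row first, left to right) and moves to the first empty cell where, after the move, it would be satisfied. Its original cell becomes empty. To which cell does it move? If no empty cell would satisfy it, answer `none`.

Vacating (3,4). Empty cells in order:
  (3,1): 0/3 same-type → still unsatisfied.
  (4,3): 1/4 same-type → still unsatisfied.
  (5,2): 1/4 same-type → still unsatisfied.
  (6,1): 0/2 same-type → still unsatisfied.
  (6,3): 1/3 same-type → still unsatisfied.

none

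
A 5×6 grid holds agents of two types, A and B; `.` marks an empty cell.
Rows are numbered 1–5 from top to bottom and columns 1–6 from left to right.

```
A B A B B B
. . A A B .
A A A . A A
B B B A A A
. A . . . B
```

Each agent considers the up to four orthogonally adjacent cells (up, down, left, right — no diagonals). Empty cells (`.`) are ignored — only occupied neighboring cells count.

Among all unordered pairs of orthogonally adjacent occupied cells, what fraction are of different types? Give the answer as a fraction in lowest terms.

4/9

Scan each occupied cell's neighbors to the right and below so each pair is counted once.
From row 1: 4 unlike of 8 pairs (running 4/8).
From row 2: 2 unlike of 4 pairs (running 6/12).
From row 3: 3 unlike of 8 pairs (running 9/20).
From row 4: 3 unlike of 7 pairs (running 12/27).
Total adjacent occupied pairs: 27; unlike-type pairs: 12.
12/27 reduces to 4/9.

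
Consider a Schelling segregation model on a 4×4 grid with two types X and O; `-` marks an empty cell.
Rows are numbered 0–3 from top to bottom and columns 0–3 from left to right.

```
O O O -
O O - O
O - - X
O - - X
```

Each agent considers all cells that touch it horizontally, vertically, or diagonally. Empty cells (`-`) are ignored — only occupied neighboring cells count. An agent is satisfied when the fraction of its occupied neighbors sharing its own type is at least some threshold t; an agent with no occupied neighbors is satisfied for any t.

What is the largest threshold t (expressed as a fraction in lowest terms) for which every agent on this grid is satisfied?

(0,0)O 3/3
(0,1)O 4/4
(0,2)O 3/3
(1,0)O 4/4
(1,1)O 5/5
(1,3)O 1/2
(2,0)O 3/3
(2,3)X 1/2
(3,0)O 1/1
(3,3)X 1/1
The smallest same-type fraction is 1/2 at (1,3), which reduces to 1/2. Any threshold above that leaves this agent unsatisfied.

1/2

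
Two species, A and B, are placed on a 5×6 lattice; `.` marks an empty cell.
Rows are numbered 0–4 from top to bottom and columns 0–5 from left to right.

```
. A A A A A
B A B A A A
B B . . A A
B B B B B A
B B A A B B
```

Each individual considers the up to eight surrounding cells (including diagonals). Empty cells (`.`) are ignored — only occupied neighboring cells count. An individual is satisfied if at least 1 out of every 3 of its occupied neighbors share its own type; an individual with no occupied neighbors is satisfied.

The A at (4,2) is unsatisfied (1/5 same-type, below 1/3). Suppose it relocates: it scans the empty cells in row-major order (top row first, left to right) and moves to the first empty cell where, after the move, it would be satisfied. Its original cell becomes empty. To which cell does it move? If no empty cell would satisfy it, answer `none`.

(0,0)

Vacating (4,2). Empty cells in order:
  (0,0): 2/3 same-type → satisfied — stop here.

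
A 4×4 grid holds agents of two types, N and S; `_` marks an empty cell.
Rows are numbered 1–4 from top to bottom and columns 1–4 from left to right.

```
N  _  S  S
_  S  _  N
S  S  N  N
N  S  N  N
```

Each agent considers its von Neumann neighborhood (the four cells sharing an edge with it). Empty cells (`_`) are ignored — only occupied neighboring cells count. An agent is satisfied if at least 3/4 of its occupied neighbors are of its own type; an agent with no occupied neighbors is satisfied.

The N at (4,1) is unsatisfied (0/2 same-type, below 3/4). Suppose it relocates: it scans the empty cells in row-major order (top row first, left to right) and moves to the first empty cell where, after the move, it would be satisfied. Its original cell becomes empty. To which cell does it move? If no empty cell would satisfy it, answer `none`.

none

Vacating (4,1). Empty cells in order:
  (1,2): 1/3 same-type → still unsatisfied.
  (2,1): 1/3 same-type → still unsatisfied.
  (2,3): 2/4 same-type → still unsatisfied.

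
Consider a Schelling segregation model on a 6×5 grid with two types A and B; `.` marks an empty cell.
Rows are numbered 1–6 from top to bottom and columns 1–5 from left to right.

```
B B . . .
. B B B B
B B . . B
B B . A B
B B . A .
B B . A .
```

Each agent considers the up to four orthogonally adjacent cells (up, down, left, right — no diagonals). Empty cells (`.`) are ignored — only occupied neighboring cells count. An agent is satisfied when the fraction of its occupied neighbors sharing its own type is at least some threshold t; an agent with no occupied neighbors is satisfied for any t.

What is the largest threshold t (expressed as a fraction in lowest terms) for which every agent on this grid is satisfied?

1/2

Row 1: (1,1)B 1/1 · (1,2)B 2/2
Row 2: (2,2)B 3/3 · (2,3)B 2/2 · (2,4)B 2/2 · (2,5)B 2/2
Row 3: (3,1)B 2/2 · (3,2)B 3/3 · (3,5)B 2/2
Row 4: (4,1)B 3/3 · (4,2)B 3/3 · (4,4)A 1/2 · (4,5)B 1/2
Row 5: (5,1)B 3/3 · (5,2)B 3/3 · (5,4)A 2/2
Row 6: (6,1)B 2/2 · (6,2)B 2/2 · (6,4)A 1/1
The smallest same-type fraction is 1/2 at (4,4), which reduces to 1/2. Any threshold above that leaves this agent unsatisfied.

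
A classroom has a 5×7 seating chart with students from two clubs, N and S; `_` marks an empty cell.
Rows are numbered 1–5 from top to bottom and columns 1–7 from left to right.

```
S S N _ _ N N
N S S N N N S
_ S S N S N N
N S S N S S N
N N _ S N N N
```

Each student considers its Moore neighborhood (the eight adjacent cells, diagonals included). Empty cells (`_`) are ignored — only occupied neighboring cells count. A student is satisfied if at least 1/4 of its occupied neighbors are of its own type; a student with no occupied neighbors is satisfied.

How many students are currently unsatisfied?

2

(1,1)S 2/3 satisfied
(1,2)S 3/5 satisfied
(1,3)N 1/4 satisfied
(1,6)N 3/4 satisfied
(1,7)N 2/3 satisfied
(2,1)N 0/4 not
(2,2)S 5/7 satisfied
(2,3)S 4/7 satisfied
(2,4)N 3/6 satisfied
(2,5)N 5/6 satisfied
(2,6)N 5/7 satisfied
(2,7)S 0/5 not
(3,2)S 5/7 satisfied
(3,3)S 5/8 satisfied
(3,4)N 3/8 satisfied
(3,5)S 2/8 satisfied
(3,6)N 4/8 satisfied
(3,7)N 3/5 satisfied
(4,1)N 2/4 satisfied
(4,2)S 3/6 satisfied
(4,3)S 4/7 satisfied
(4,4)N 2/7 satisfied
(4,5)S 3/8 satisfied
(4,6)S 2/8 satisfied
(4,7)N 4/5 satisfied
(5,1)N 2/3 satisfied
(5,2)N 2/4 satisfied
(5,4)S 2/4 satisfied
(5,5)N 2/5 satisfied
(5,6)N 3/5 satisfied
(5,7)N 2/3 satisfied
Unsatisfied: (2,1), (2,7) — 2 in total.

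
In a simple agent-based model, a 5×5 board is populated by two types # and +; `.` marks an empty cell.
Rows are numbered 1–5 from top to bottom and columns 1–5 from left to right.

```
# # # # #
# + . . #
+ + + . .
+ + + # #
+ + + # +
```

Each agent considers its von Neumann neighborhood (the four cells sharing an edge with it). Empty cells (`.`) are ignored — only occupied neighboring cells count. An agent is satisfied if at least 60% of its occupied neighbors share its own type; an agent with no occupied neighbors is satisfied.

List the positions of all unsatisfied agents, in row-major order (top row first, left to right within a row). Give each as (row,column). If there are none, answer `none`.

Row 1: (1,1)# 2/2 ok · (1,2)# 2/3 ok · (1,3)# 2/2 ok · (1,4)# 2/2 ok · (1,5)# 2/2 ok
Row 2: (2,1)# 1/3 unhappy · (2,2)+ 1/3 unhappy · (2,5)# 1/1 ok
Row 3: (3,1)+ 2/3 ok · (3,2)+ 4/4 ok · (3,3)+ 2/2 ok
Row 4: (4,1)+ 3/3 ok · (4,2)+ 4/4 ok · (4,3)+ 3/4 ok · (4,4)# 2/3 ok · (4,5)# 1/2 unhappy
Row 5: (5,1)+ 2/2 ok · (5,2)+ 3/3 ok · (5,3)+ 2/3 ok · (5,4)# 1/3 unhappy · (5,5)+ 0/2 unhappy

(2,1), (2,2), (4,5), (5,4), (5,5)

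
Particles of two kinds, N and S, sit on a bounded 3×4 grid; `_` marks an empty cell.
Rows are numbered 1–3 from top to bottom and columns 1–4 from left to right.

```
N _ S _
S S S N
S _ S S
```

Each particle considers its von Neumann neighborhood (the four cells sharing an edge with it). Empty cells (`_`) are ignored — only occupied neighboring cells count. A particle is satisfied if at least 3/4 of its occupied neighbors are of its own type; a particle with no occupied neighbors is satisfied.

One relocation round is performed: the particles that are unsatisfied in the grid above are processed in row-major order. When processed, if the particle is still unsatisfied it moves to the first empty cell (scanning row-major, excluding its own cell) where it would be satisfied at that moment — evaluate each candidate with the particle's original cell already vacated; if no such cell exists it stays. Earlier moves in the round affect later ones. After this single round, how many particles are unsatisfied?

Initially unsatisfied (in order): (1,1), (2,1), (2,4), (3,4).
  (1,1): no empty cell satisfies it; stays.
  (2,1) → (3,2).
  (2,4): no empty cell satisfies it; stays.
  (3,4): no empty cell satisfies it; stays.
Resulting grid:
N _ S _
_ S S N
S S S S
Unsatisfied now: (2,4), (3,4).

2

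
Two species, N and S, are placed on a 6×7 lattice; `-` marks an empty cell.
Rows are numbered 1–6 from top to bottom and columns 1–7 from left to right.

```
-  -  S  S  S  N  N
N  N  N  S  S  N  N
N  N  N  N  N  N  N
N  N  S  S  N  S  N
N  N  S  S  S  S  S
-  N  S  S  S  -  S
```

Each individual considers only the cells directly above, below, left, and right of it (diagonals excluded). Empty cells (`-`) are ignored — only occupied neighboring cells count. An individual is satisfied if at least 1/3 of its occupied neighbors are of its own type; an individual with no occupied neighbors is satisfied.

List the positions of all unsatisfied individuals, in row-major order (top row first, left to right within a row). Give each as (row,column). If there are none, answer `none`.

(1,3)S 1/2 ok
(1,4)S 3/3 ok
(1,5)S 2/3 ok
(1,6)N 2/3 ok
(1,7)N 2/2 ok
(2,1)N 2/2 ok
(2,2)N 3/3 ok
(2,3)N 2/4 ok
(2,4)S 2/4 ok
(2,5)S 2/4 ok
(2,6)N 3/4 ok
(2,7)N 3/3 ok
(3,1)N 3/3 ok
(3,2)N 4/4 ok
(3,3)N 3/4 ok
(3,4)N 2/4 ok
(3,5)N 3/4 ok
(3,6)N 3/4 ok
(3,7)N 3/3 ok
(4,1)N 3/3 ok
(4,2)N 3/4 ok
(4,3)S 2/4 ok
(4,4)S 2/4 ok
(4,5)N 1/4 unhappy
(4,6)S 1/4 unhappy
(4,7)N 1/3 ok
(5,1)N 2/2 ok
(5,2)N 3/4 ok
(5,3)S 3/4 ok
(5,4)S 4/4 ok
(5,5)S 3/4 ok
(5,6)S 3/3 ok
(5,7)S 2/3 ok
(6,2)N 1/2 ok
(6,3)S 2/3 ok
(6,4)S 3/3 ok
(6,5)S 2/2 ok
(6,7)S 1/1 ok

(4,5), (4,6)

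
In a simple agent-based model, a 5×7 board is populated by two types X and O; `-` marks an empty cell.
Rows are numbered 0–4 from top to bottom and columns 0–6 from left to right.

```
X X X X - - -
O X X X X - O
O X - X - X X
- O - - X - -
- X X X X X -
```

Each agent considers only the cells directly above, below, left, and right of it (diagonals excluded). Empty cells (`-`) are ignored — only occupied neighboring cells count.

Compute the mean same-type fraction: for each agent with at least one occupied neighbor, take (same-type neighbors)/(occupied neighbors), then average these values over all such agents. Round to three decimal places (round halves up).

0.746

Row 0: (0,0)X 1/2 · (0,1)X 3/3 · (0,2)X 3/3 · (0,3)X 2/2
Row 1: (1,0)O 1/3 · (1,1)X 3/4 · (1,2)X 3/3 · (1,3)X 4/4 · (1,4)X 1/1 · (1,6)O 0/1
Row 2: (2,0)O 1/2 · (2,1)X 1/3 · (2,3)X 1/1 · (2,5)X 1/1 · (2,6)X 1/2
Row 3: (3,1)O 0/2 · (3,4)X 1/1
Row 4: (4,1)X 1/2 · (4,2)X 2/2 · (4,3)X 2/2 · (4,4)X 3/3 · (4,5)X 1/1
Sum over 22 agents: 1/2 + 3/3 + 3/3 + 2/2 + 1/3 + 3/4 + 3/3 + 4/4 + 1/1 + 0/1 + 1/2 + 1/3 + 1/1 + 1/1 + 1/2 + 0/2 + 1/1 + 1/2 + 2/2 + 2/2 + 3/3 + 1/1 = 197/12; mean = 197/12 ÷ 22 = 197/264 = 0.746212… → 0.746.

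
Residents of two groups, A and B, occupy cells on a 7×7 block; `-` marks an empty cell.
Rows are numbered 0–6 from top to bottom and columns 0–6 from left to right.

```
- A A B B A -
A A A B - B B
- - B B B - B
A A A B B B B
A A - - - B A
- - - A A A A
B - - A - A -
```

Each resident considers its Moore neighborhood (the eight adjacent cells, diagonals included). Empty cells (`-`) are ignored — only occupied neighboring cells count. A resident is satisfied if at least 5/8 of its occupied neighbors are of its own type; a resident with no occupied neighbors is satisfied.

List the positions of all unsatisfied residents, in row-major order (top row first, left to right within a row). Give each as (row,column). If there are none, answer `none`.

(0,2), (0,3), (0,5), (1,2), (2,2), (3,2), (4,5), (4,6)

(0,1)A 4/4 ok
(0,2)A 3/5 unhappy
(0,3)B 2/4 unhappy
(0,4)B 3/4 ok
(0,5)A 0/3 unhappy
(1,0)A 2/2 ok
(1,1)A 4/5 ok
(1,2)A 3/7 unhappy
(1,3)B 5/7 ok
(1,5)B 4/5 ok
(1,6)B 2/3 ok
(2,2)B 3/7 unhappy
(2,3)B 5/7 ok
(2,4)B 6/6 ok
(2,6)B 4/4 ok
(3,0)A 3/3 ok
(3,1)A 4/5 ok
(3,2)A 2/5 unhappy
(3,3)B 4/5 ok
(3,4)B 5/5 ok
(3,5)B 5/6 ok
(3,6)B 3/4 ok
(4,0)A 3/3 ok
(4,1)A 4/4 ok
(4,5)B 3/7 unhappy
(4,6)A 2/5 unhappy
(5,3)A 2/2 ok
(5,4)A 4/5 ok
(5,5)A 4/5 ok
(5,6)A 3/4 ok
(6,0)B 0/0 ok
(6,3)A 2/2 ok
(6,5)A 3/3 ok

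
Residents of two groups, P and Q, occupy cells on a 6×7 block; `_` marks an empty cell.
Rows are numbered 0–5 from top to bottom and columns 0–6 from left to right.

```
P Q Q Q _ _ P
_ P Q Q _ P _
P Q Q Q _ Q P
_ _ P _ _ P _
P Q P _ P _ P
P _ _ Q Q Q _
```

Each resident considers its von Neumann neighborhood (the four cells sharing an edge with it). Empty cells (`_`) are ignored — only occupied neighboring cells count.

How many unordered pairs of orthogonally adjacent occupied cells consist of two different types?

Scan each occupied cell's neighbors to the right and below so each pair is counted once.
Row 0: P(0,0)–Q(0,1)≠ Q(0,1)–Q(0,2)= Q(0,1)–P(1,1)≠ Q(0,2)–Q(0,3)= Q(0,2)–Q(1,2)= Q(0,3)–Q(1,3)=  → 2/6 unlike.
Row 1: P(1,1)–Q(1,2)≠ P(1,1)–Q(2,1)≠ Q(1,2)–Q(1,3)= Q(1,2)–Q(2,2)= Q(1,3)–Q(2,3)= P(1,5)–Q(2,5)≠  → 3/6 unlike.
Row 2: P(2,0)–Q(2,1)≠ Q(2,1)–Q(2,2)= Q(2,2)–Q(2,3)= Q(2,2)–P(3,2)≠ Q(2,5)–P(2,6)≠ Q(2,5)–P(3,5)≠  → 4/6 unlike.
Row 3: P(3,2)–P(4,2)=  → 0/1 unlike.
Row 4: P(4,0)–Q(4,1)≠ P(4,0)–P(5,0)= Q(4,1)–P(4,2)≠ P(4,4)–Q(5,4)≠  → 3/4 unlike.
Row 5: Q(5,3)–Q(5,4)= Q(5,4)–Q(5,5)=  → 0/2 unlike.
Total adjacent occupied pairs: 25; unlike-type pairs: 12.

12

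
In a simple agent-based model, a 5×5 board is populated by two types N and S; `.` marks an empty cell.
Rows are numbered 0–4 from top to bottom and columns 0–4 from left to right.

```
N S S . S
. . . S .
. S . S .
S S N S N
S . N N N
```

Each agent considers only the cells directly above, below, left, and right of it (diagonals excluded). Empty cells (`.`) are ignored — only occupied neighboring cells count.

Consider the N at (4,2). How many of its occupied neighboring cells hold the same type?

Occupied neighbors of (4,2): (3,2)=N, (4,3)=N.
Same type (N): 2 of 2.

2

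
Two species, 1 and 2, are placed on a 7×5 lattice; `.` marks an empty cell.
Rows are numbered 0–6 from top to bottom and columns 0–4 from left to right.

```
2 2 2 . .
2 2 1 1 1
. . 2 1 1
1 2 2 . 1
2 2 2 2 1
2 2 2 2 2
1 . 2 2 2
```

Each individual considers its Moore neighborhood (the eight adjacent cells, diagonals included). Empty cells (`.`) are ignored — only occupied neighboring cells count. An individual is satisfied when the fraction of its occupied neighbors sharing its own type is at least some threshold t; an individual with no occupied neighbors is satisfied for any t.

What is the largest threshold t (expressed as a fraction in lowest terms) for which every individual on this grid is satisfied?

0/1

(0,0)2 3/3
(0,1)2 4/5
(0,2)2 2/4
(1,0)2 3/3
(1,1)2 5/6
(1,2)1 2/6
(1,3)1 4/6
(1,4)1 3/3
(2,2)2 3/6
(2,3)1 5/7
(2,4)1 4/4
(3,0)1 0/3
(3,1)2 5/6
(3,2)2 5/6
(3,4)1 3/4
(4,0)2 4/5
(4,1)2 7/8
(4,2)2 7/7
(4,3)2 5/7
(4,4)1 1/4
(5,0)2 3/4
(5,1)2 6/7
(5,2)2 7/7
(5,3)2 7/8
(5,4)2 4/5
(6,0)1 0/2
(6,2)2 4/4
(6,3)2 5/5
(6,4)2 3/3
The smallest same-type fraction is 0/3 at (3,0), which reduces to 0/1. Any threshold above that leaves this individual unsatisfied.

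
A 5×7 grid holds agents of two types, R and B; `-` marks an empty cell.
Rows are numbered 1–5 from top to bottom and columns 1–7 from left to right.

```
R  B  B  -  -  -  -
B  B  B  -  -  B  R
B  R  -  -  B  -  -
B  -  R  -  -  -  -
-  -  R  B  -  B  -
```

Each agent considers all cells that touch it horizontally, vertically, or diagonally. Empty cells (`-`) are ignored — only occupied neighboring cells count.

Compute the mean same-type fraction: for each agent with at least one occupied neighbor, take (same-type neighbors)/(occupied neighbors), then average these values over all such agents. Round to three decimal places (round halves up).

(1,1)R 0/3
(1,2)B 4/5
(1,3)B 3/3
(2,1)B 3/5
(2,2)B 5/7
(2,3)B 3/4
(2,6)B 1/2
(2,7)R 0/1
(3,1)B 3/4
(3,2)R 1/6
(3,5)B 1/1
(4,1)B 1/2
(4,3)R 2/3
(5,3)R 1/2
(5,4)B 0/2
(5,6)B — no occupied neighbors
Sum over 15 agents: 0/3 + 4/5 + 3/3 + 3/5 + 5/7 + 3/4 + 1/2 + 0/1 + 3/4 + 1/6 + 1/1 + 1/2 + 2/3 + 1/2 + 0/2 = 1669/210; mean = 1669/210 ÷ 15 = 1669/3150 = 0.529841… → 0.530.

0.530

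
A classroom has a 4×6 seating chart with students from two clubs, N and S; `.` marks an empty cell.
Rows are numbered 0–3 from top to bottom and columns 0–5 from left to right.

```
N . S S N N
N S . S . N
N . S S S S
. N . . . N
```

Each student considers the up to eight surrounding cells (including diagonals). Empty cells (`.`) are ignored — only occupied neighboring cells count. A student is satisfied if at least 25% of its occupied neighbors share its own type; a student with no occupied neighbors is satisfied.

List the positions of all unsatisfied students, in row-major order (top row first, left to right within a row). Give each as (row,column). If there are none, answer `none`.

Row 0: (0,0)N 1/2 ✓ · (0,2)S 3/3 ✓ · (0,3)S 2/3 ✓ · (0,4)N 2/4 ✓ · (0,5)N 2/2 ✓
Row 1: (1,0)N 2/3 ✓ · (1,1)S 2/5 ✓ · (1,3)S 5/6 ✓ · (1,5)N 2/4 ✓
Row 2: (2,0)N 2/3 ✓ · (2,2)S 3/4 ✓ · (2,3)S 3/3 ✓ · (2,4)S 3/5 ✓ · (2,5)S 1/3 ✓
Row 3: (3,1)N 1/2 ✓ · (3,5)N 0/2 ✗

(3,5)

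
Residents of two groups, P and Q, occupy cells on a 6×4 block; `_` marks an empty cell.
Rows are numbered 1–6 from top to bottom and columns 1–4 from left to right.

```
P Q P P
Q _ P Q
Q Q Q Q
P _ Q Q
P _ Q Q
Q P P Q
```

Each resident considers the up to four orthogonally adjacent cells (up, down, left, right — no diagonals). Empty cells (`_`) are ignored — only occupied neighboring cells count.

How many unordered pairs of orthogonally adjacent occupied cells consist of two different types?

Scan each occupied cell's neighbors to the right and below so each pair is counted once.
From row 1: 4 unlike of 6 pairs (running 4/6).
From row 2: 2 unlike of 4 pairs (running 6/10).
From row 3: 1 unlike of 6 pairs (running 7/16).
From row 4: 0 unlike of 4 pairs (running 7/20).
From row 5: 2 unlike of 4 pairs (running 9/24).
From row 6: 2 unlike of 3 pairs (running 11/27).
Total adjacent occupied pairs: 27; unlike-type pairs: 11.

11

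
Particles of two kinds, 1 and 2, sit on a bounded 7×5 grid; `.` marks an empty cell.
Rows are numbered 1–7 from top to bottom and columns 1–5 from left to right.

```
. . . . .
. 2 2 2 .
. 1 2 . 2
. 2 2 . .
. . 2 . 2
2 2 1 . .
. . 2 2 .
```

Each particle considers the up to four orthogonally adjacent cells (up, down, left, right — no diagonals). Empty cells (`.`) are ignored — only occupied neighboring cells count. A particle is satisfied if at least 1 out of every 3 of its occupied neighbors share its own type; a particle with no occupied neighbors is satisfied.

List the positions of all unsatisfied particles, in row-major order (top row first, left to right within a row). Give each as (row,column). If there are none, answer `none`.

(3,2), (6,3)

(2,2)2 1/2 ok
(2,3)2 3/3 ok
(2,4)2 1/1 ok
(3,2)1 0/3 unhappy
(3,3)2 2/3 ok
(3,5)2 0/0 ok
(4,2)2 1/2 ok
(4,3)2 3/3 ok
(5,3)2 1/2 ok
(5,5)2 0/0 ok
(6,1)2 1/1 ok
(6,2)2 1/2 ok
(6,3)1 0/3 unhappy
(7,3)2 1/2 ok
(7,4)2 1/1 ok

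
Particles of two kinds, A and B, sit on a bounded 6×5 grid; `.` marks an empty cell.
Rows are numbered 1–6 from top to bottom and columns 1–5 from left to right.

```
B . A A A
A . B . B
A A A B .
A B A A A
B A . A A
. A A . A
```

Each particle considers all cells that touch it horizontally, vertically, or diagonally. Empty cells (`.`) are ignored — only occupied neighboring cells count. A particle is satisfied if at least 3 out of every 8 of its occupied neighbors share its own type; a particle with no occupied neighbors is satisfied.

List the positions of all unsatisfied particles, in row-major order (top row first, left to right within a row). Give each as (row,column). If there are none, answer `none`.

(1,1), (2,3), (2,5), (3,4), (4,2), (5,1)

Row 1: (1,1)B 0/1 ✗ · (1,3)A 1/2 ✓ · (1,4)A 2/4 ✓ · (1,5)A 1/2 ✓
Row 2: (2,1)A 2/3 ✓ · (2,3)B 1/5 ✗ · (2,5)B 1/3 ✗
Row 3: (3,1)A 3/4 ✓ · (3,2)A 5/7 ✓ · (3,3)A 3/6 ✓ · (3,4)B 2/6 ✗
Row 4: (4,1)A 3/5 ✓ · (4,2)B 1/7 ✗ · (4,3)A 5/7 ✓ · (4,4)A 5/6 ✓ · (4,5)A 3/4 ✓
Row 5: (5,1)B 1/4 ✗ · (5,2)A 4/6 ✓ · (5,4)A 6/6 ✓ · (5,5)A 4/4 ✓
Row 6: (6,2)A 2/3 ✓ · (6,3)A 3/3 ✓ · (6,5)A 2/2 ✓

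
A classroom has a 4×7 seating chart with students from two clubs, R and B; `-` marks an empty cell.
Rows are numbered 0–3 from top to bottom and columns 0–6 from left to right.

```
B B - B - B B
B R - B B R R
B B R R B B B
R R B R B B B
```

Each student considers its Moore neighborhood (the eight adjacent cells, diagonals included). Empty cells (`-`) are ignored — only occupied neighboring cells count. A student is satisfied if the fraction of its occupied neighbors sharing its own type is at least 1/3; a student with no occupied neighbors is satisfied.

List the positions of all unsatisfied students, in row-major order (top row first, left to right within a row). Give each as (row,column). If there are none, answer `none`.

(1,1), (1,5), (1,6), (2,3), (3,2)

Row 0: (0,0)B 2/3 satisfied · (0,1)B 2/3 satisfied · (0,3)B 2/2 satisfied · (0,5)B 2/4 satisfied · (0,6)B 1/3 satisfied
Row 1: (1,0)B 4/5 satisfied · (1,1)R 1/6 not · (1,3)B 3/5 satisfied · (1,4)B 5/7 satisfied · (1,5)R 1/7 not · (1,6)R 1/5 not
Row 2: (2,0)B 2/5 satisfied · (2,1)B 3/7 satisfied · (2,2)R 4/7 satisfied · (2,3)R 2/7 not · (2,4)B 5/8 satisfied · (2,5)B 6/8 satisfied · (2,6)B 3/5 satisfied
Row 3: (3,0)R 1/3 satisfied · (3,1)R 2/5 satisfied · (3,2)B 1/5 not · (3,3)R 2/5 satisfied · (3,4)B 3/5 satisfied · (3,5)B 5/5 satisfied · (3,6)B 3/3 satisfied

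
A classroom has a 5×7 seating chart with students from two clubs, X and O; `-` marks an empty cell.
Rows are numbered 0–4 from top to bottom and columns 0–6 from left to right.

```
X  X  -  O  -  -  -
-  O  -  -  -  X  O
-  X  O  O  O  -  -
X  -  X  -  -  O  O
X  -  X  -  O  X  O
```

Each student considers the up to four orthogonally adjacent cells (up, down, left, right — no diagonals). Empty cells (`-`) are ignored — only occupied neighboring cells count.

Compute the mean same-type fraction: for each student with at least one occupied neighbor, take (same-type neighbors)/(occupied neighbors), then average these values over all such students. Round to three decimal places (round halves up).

0.519

Row 0: (0,0)X 1/1 · (0,1)X 1/2 · (0,3)O — no occupied neighbors
Row 1: (1,1)O 0/2 · (1,5)X 0/1 · (1,6)O 0/1
Row 2: (2,1)X 0/2 · (2,2)O 1/3 · (2,3)O 2/2 · (2,4)O 1/1
Row 3: (3,0)X 1/1 · (3,2)X 1/2 · (3,5)O 1/2 · (3,6)O 2/2
Row 4: (4,0)X 1/1 · (4,2)X 1/1 · (4,4)O 0/1 · (4,5)X 0/3 · (4,6)O 1/2
Sum over 18 students: 1/1 + 1/2 + 0/2 + 0/1 + 0/1 + 0/2 + 1/3 + 2/2 + 1/1 + 1/1 + 1/2 + 1/2 + 2/2 + 1/1 + 1/1 + 0/1 + 0/3 + 1/2 = 28/3; mean = 28/3 ÷ 18 = 14/27 = 0.518518… → 0.519.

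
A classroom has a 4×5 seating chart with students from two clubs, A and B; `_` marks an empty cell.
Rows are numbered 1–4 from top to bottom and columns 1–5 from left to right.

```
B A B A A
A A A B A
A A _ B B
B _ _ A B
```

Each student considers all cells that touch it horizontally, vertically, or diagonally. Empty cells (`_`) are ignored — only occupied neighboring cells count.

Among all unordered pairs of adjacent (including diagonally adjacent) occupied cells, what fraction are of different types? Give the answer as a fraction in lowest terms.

Scan each occupied cell's neighbors to the right and below (and the two forward diagonals) so each pair is counted once.
From row 1: 9 unlike of 17 pairs (running 9/17).
From row 2: 5 unlike of 14 pairs (running 14/31).
From row 3: 4 unlike of 8 pairs (running 18/39).
From row 4: 1 unlike of 1 pairs (running 19/40).
Total adjacent occupied pairs: 40; unlike-type pairs: 19.
19/40 is already in lowest terms.

19/40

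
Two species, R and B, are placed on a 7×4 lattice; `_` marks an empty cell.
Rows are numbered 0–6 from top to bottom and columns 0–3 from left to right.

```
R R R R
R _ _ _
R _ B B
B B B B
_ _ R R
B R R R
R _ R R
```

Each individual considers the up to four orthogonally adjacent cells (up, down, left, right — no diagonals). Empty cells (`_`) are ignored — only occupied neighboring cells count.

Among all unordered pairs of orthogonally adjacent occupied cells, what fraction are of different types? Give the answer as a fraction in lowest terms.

Scan each occupied cell's neighbors to the right and below so each pair is counted once.
From row 0: 0 unlike of 4 pairs (running 0/4).
From row 1: 0 unlike of 1 pairs (running 0/5).
From row 2: 1 unlike of 4 pairs (running 1/9).
From row 3: 2 unlike of 5 pairs (running 3/14).
From row 4: 0 unlike of 3 pairs (running 3/17).
From row 5: 2 unlike of 6 pairs (running 5/23).
From row 6: 0 unlike of 1 pairs (running 5/24).
Total adjacent occupied pairs: 24; unlike-type pairs: 5.
5/24 is already in lowest terms.

5/24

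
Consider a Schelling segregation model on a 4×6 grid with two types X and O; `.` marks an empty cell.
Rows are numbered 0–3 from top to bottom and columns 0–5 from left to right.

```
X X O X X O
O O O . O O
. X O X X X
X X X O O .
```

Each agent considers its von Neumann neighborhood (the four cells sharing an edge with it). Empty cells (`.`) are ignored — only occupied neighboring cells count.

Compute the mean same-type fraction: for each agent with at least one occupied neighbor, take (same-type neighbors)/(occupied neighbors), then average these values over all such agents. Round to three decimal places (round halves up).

Row 0: (0,0)X 1/2 · (0,1)X 1/3 · (0,2)O 1/3 · (0,3)X 1/2 · (0,4)X 1/3 · (0,5)O 1/2
Row 1: (1,0)O 1/2 · (1,1)O 2/4 · (1,2)O 3/3 · (1,4)O 1/3 · (1,5)O 2/3
Row 2: (2,1)X 1/3 · (2,2)O 1/4 · (2,3)X 1/3 · (2,4)X 2/4 · (2,5)X 1/2
Row 3: (3,0)X 1/1 · (3,1)X 3/3 · (3,2)X 1/3 · (3,3)O 1/3 · (3,4)O 1/2
Sum over 21 agents: 1/2 + 1/3 + 1/3 + 1/2 + 1/3 + 1/2 + 1/2 + 2/4 + 3/3 + 1/3 + 2/3 + 1/3 + 1/4 + 1/3 + 2/4 + 1/2 + 1/1 + 3/3 + 1/3 + 1/3 + 1/2 = 127/12; mean = 127/12 ÷ 21 = 127/252 = 0.503968… → 0.504.

0.504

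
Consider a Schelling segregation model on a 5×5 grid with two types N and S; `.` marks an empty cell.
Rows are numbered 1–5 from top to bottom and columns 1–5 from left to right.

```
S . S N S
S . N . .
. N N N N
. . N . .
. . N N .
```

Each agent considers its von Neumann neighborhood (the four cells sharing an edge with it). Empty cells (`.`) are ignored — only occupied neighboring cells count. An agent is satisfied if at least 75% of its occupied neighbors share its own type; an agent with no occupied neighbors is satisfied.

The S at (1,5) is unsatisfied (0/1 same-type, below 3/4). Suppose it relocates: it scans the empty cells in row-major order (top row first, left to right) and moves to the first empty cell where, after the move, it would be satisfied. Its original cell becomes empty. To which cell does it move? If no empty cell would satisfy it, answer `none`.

Vacating (1,5). Empty cells in order:
  (1,2): 2/2 same-type → satisfied — stop here.

(1,2)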